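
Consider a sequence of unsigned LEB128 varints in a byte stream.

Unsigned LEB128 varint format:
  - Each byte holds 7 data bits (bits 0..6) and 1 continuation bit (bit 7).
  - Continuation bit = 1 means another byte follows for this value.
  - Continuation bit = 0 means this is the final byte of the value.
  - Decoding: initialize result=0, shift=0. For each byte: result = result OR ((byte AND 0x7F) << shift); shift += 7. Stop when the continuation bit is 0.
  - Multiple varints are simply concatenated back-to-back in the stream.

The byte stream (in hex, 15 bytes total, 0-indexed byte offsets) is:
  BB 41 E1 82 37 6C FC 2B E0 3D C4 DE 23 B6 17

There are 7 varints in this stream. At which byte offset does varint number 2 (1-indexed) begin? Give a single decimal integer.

Answer: 2

Derivation:
  byte[0]=0xBB cont=1 payload=0x3B=59: acc |= 59<<0 -> acc=59 shift=7
  byte[1]=0x41 cont=0 payload=0x41=65: acc |= 65<<7 -> acc=8379 shift=14 [end]
Varint 1: bytes[0:2] = BB 41 -> value 8379 (2 byte(s))
  byte[2]=0xE1 cont=1 payload=0x61=97: acc |= 97<<0 -> acc=97 shift=7
  byte[3]=0x82 cont=1 payload=0x02=2: acc |= 2<<7 -> acc=353 shift=14
  byte[4]=0x37 cont=0 payload=0x37=55: acc |= 55<<14 -> acc=901473 shift=21 [end]
Varint 2: bytes[2:5] = E1 82 37 -> value 901473 (3 byte(s))
  byte[5]=0x6C cont=0 payload=0x6C=108: acc |= 108<<0 -> acc=108 shift=7 [end]
Varint 3: bytes[5:6] = 6C -> value 108 (1 byte(s))
  byte[6]=0xFC cont=1 payload=0x7C=124: acc |= 124<<0 -> acc=124 shift=7
  byte[7]=0x2B cont=0 payload=0x2B=43: acc |= 43<<7 -> acc=5628 shift=14 [end]
Varint 4: bytes[6:8] = FC 2B -> value 5628 (2 byte(s))
  byte[8]=0xE0 cont=1 payload=0x60=96: acc |= 96<<0 -> acc=96 shift=7
  byte[9]=0x3D cont=0 payload=0x3D=61: acc |= 61<<7 -> acc=7904 shift=14 [end]
Varint 5: bytes[8:10] = E0 3D -> value 7904 (2 byte(s))
  byte[10]=0xC4 cont=1 payload=0x44=68: acc |= 68<<0 -> acc=68 shift=7
  byte[11]=0xDE cont=1 payload=0x5E=94: acc |= 94<<7 -> acc=12100 shift=14
  byte[12]=0x23 cont=0 payload=0x23=35: acc |= 35<<14 -> acc=585540 shift=21 [end]
Varint 6: bytes[10:13] = C4 DE 23 -> value 585540 (3 byte(s))
  byte[13]=0xB6 cont=1 payload=0x36=54: acc |= 54<<0 -> acc=54 shift=7
  byte[14]=0x17 cont=0 payload=0x17=23: acc |= 23<<7 -> acc=2998 shift=14 [end]
Varint 7: bytes[13:15] = B6 17 -> value 2998 (2 byte(s))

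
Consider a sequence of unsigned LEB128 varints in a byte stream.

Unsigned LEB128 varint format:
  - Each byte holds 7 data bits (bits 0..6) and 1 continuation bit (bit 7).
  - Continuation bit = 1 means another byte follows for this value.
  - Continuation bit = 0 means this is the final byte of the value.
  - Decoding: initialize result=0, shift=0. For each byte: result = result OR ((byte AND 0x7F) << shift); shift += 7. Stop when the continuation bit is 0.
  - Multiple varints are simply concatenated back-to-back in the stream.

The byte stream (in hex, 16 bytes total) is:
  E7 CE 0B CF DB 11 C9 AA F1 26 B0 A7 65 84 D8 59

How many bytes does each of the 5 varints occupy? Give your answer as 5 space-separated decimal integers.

Answer: 3 3 4 3 3

Derivation:
  byte[0]=0xE7 cont=1 payload=0x67=103: acc |= 103<<0 -> acc=103 shift=7
  byte[1]=0xCE cont=1 payload=0x4E=78: acc |= 78<<7 -> acc=10087 shift=14
  byte[2]=0x0B cont=0 payload=0x0B=11: acc |= 11<<14 -> acc=190311 shift=21 [end]
Varint 1: bytes[0:3] = E7 CE 0B -> value 190311 (3 byte(s))
  byte[3]=0xCF cont=1 payload=0x4F=79: acc |= 79<<0 -> acc=79 shift=7
  byte[4]=0xDB cont=1 payload=0x5B=91: acc |= 91<<7 -> acc=11727 shift=14
  byte[5]=0x11 cont=0 payload=0x11=17: acc |= 17<<14 -> acc=290255 shift=21 [end]
Varint 2: bytes[3:6] = CF DB 11 -> value 290255 (3 byte(s))
  byte[6]=0xC9 cont=1 payload=0x49=73: acc |= 73<<0 -> acc=73 shift=7
  byte[7]=0xAA cont=1 payload=0x2A=42: acc |= 42<<7 -> acc=5449 shift=14
  byte[8]=0xF1 cont=1 payload=0x71=113: acc |= 113<<14 -> acc=1856841 shift=21
  byte[9]=0x26 cont=0 payload=0x26=38: acc |= 38<<21 -> acc=81548617 shift=28 [end]
Varint 3: bytes[6:10] = C9 AA F1 26 -> value 81548617 (4 byte(s))
  byte[10]=0xB0 cont=1 payload=0x30=48: acc |= 48<<0 -> acc=48 shift=7
  byte[11]=0xA7 cont=1 payload=0x27=39: acc |= 39<<7 -> acc=5040 shift=14
  byte[12]=0x65 cont=0 payload=0x65=101: acc |= 101<<14 -> acc=1659824 shift=21 [end]
Varint 4: bytes[10:13] = B0 A7 65 -> value 1659824 (3 byte(s))
  byte[13]=0x84 cont=1 payload=0x04=4: acc |= 4<<0 -> acc=4 shift=7
  byte[14]=0xD8 cont=1 payload=0x58=88: acc |= 88<<7 -> acc=11268 shift=14
  byte[15]=0x59 cont=0 payload=0x59=89: acc |= 89<<14 -> acc=1469444 shift=21 [end]
Varint 5: bytes[13:16] = 84 D8 59 -> value 1469444 (3 byte(s))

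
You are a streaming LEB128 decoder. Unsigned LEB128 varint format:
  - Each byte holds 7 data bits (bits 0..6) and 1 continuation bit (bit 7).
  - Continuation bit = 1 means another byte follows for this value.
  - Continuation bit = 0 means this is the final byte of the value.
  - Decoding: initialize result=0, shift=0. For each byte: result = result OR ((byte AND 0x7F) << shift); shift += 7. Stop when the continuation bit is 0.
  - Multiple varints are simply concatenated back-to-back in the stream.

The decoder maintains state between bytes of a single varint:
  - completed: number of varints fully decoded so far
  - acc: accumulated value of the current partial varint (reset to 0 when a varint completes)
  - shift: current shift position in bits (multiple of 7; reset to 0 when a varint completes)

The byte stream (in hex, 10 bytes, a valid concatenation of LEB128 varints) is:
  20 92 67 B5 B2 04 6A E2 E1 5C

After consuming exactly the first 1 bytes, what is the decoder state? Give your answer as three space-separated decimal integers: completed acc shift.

byte[0]=0x20 cont=0 payload=0x20: varint #1 complete (value=32); reset -> completed=1 acc=0 shift=0

Answer: 1 0 0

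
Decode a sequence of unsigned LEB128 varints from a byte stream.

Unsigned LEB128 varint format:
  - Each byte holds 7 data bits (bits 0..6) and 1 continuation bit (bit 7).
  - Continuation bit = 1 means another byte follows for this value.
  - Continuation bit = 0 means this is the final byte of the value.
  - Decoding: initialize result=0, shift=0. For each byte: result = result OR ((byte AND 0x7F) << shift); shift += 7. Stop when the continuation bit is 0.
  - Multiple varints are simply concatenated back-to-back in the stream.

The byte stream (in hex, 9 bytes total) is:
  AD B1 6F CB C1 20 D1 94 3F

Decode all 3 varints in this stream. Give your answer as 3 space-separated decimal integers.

Answer: 1824941 532683 1034833

Derivation:
  byte[0]=0xAD cont=1 payload=0x2D=45: acc |= 45<<0 -> acc=45 shift=7
  byte[1]=0xB1 cont=1 payload=0x31=49: acc |= 49<<7 -> acc=6317 shift=14
  byte[2]=0x6F cont=0 payload=0x6F=111: acc |= 111<<14 -> acc=1824941 shift=21 [end]
Varint 1: bytes[0:3] = AD B1 6F -> value 1824941 (3 byte(s))
  byte[3]=0xCB cont=1 payload=0x4B=75: acc |= 75<<0 -> acc=75 shift=7
  byte[4]=0xC1 cont=1 payload=0x41=65: acc |= 65<<7 -> acc=8395 shift=14
  byte[5]=0x20 cont=0 payload=0x20=32: acc |= 32<<14 -> acc=532683 shift=21 [end]
Varint 2: bytes[3:6] = CB C1 20 -> value 532683 (3 byte(s))
  byte[6]=0xD1 cont=1 payload=0x51=81: acc |= 81<<0 -> acc=81 shift=7
  byte[7]=0x94 cont=1 payload=0x14=20: acc |= 20<<7 -> acc=2641 shift=14
  byte[8]=0x3F cont=0 payload=0x3F=63: acc |= 63<<14 -> acc=1034833 shift=21 [end]
Varint 3: bytes[6:9] = D1 94 3F -> value 1034833 (3 byte(s))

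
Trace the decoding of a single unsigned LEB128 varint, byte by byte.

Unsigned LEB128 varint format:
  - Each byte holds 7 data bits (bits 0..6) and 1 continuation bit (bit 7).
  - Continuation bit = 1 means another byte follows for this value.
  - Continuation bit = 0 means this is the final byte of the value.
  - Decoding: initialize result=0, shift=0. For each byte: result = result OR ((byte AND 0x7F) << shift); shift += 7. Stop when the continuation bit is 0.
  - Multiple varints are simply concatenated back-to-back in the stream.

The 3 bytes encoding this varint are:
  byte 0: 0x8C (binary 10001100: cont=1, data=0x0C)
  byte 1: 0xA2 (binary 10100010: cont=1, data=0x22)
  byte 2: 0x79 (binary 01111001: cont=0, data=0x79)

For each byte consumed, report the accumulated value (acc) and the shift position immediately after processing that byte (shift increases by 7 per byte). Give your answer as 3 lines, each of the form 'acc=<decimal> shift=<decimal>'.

Answer: acc=12 shift=7
acc=4364 shift=14
acc=1986828 shift=21

Derivation:
byte 0=0x8C: payload=0x0C=12, contrib = 12<<0 = 12; acc -> 12, shift -> 7
byte 1=0xA2: payload=0x22=34, contrib = 34<<7 = 4352; acc -> 4364, shift -> 14
byte 2=0x79: payload=0x79=121, contrib = 121<<14 = 1982464; acc -> 1986828, shift -> 21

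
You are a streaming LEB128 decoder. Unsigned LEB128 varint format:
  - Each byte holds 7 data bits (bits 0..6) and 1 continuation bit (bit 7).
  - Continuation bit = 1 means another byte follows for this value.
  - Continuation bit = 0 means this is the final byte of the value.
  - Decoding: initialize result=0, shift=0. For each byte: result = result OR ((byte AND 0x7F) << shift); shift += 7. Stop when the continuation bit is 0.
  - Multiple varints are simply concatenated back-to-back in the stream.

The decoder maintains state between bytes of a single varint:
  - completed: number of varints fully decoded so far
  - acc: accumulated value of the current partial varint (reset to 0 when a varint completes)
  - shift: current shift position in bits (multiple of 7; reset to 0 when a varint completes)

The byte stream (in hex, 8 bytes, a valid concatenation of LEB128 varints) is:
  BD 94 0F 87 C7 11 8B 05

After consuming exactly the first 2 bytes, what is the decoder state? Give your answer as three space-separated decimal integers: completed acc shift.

byte[0]=0xBD cont=1 payload=0x3D: acc |= 61<<0 -> completed=0 acc=61 shift=7
byte[1]=0x94 cont=1 payload=0x14: acc |= 20<<7 -> completed=0 acc=2621 shift=14

Answer: 0 2621 14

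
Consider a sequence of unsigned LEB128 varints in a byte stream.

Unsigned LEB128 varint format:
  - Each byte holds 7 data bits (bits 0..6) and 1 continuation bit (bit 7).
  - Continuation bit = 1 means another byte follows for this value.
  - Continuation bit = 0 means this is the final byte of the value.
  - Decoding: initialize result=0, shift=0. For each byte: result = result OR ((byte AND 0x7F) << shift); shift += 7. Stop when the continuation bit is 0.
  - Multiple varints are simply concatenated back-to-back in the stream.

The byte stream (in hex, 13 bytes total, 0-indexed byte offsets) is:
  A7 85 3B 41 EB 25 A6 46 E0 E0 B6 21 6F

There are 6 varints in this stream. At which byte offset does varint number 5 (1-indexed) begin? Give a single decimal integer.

  byte[0]=0xA7 cont=1 payload=0x27=39: acc |= 39<<0 -> acc=39 shift=7
  byte[1]=0x85 cont=1 payload=0x05=5: acc |= 5<<7 -> acc=679 shift=14
  byte[2]=0x3B cont=0 payload=0x3B=59: acc |= 59<<14 -> acc=967335 shift=21 [end]
Varint 1: bytes[0:3] = A7 85 3B -> value 967335 (3 byte(s))
  byte[3]=0x41 cont=0 payload=0x41=65: acc |= 65<<0 -> acc=65 shift=7 [end]
Varint 2: bytes[3:4] = 41 -> value 65 (1 byte(s))
  byte[4]=0xEB cont=1 payload=0x6B=107: acc |= 107<<0 -> acc=107 shift=7
  byte[5]=0x25 cont=0 payload=0x25=37: acc |= 37<<7 -> acc=4843 shift=14 [end]
Varint 3: bytes[4:6] = EB 25 -> value 4843 (2 byte(s))
  byte[6]=0xA6 cont=1 payload=0x26=38: acc |= 38<<0 -> acc=38 shift=7
  byte[7]=0x46 cont=0 payload=0x46=70: acc |= 70<<7 -> acc=8998 shift=14 [end]
Varint 4: bytes[6:8] = A6 46 -> value 8998 (2 byte(s))
  byte[8]=0xE0 cont=1 payload=0x60=96: acc |= 96<<0 -> acc=96 shift=7
  byte[9]=0xE0 cont=1 payload=0x60=96: acc |= 96<<7 -> acc=12384 shift=14
  byte[10]=0xB6 cont=1 payload=0x36=54: acc |= 54<<14 -> acc=897120 shift=21
  byte[11]=0x21 cont=0 payload=0x21=33: acc |= 33<<21 -> acc=70103136 shift=28 [end]
Varint 5: bytes[8:12] = E0 E0 B6 21 -> value 70103136 (4 byte(s))
  byte[12]=0x6F cont=0 payload=0x6F=111: acc |= 111<<0 -> acc=111 shift=7 [end]
Varint 6: bytes[12:13] = 6F -> value 111 (1 byte(s))

Answer: 8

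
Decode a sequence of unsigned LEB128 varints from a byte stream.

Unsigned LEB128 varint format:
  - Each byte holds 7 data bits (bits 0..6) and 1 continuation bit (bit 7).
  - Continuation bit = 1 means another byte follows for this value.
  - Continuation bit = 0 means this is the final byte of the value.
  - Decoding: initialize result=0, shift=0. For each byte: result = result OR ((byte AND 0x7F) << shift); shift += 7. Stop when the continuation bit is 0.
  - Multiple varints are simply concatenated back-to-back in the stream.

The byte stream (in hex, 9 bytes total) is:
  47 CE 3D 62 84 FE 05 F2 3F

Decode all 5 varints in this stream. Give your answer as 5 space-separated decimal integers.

Answer: 71 7886 98 98052 8178

Derivation:
  byte[0]=0x47 cont=0 payload=0x47=71: acc |= 71<<0 -> acc=71 shift=7 [end]
Varint 1: bytes[0:1] = 47 -> value 71 (1 byte(s))
  byte[1]=0xCE cont=1 payload=0x4E=78: acc |= 78<<0 -> acc=78 shift=7
  byte[2]=0x3D cont=0 payload=0x3D=61: acc |= 61<<7 -> acc=7886 shift=14 [end]
Varint 2: bytes[1:3] = CE 3D -> value 7886 (2 byte(s))
  byte[3]=0x62 cont=0 payload=0x62=98: acc |= 98<<0 -> acc=98 shift=7 [end]
Varint 3: bytes[3:4] = 62 -> value 98 (1 byte(s))
  byte[4]=0x84 cont=1 payload=0x04=4: acc |= 4<<0 -> acc=4 shift=7
  byte[5]=0xFE cont=1 payload=0x7E=126: acc |= 126<<7 -> acc=16132 shift=14
  byte[6]=0x05 cont=0 payload=0x05=5: acc |= 5<<14 -> acc=98052 shift=21 [end]
Varint 4: bytes[4:7] = 84 FE 05 -> value 98052 (3 byte(s))
  byte[7]=0xF2 cont=1 payload=0x72=114: acc |= 114<<0 -> acc=114 shift=7
  byte[8]=0x3F cont=0 payload=0x3F=63: acc |= 63<<7 -> acc=8178 shift=14 [end]
Varint 5: bytes[7:9] = F2 3F -> value 8178 (2 byte(s))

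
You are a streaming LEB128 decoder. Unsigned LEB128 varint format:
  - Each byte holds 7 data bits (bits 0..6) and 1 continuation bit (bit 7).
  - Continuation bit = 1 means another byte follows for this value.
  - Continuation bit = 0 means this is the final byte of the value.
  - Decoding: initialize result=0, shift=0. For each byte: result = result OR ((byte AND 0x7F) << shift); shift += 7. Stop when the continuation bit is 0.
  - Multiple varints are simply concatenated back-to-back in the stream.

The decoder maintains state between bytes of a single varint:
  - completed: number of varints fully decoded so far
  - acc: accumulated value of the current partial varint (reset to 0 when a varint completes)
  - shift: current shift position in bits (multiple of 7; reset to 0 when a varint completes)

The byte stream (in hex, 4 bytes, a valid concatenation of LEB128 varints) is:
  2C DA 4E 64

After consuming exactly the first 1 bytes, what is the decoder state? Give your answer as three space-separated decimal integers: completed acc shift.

Answer: 1 0 0

Derivation:
byte[0]=0x2C cont=0 payload=0x2C: varint #1 complete (value=44); reset -> completed=1 acc=0 shift=0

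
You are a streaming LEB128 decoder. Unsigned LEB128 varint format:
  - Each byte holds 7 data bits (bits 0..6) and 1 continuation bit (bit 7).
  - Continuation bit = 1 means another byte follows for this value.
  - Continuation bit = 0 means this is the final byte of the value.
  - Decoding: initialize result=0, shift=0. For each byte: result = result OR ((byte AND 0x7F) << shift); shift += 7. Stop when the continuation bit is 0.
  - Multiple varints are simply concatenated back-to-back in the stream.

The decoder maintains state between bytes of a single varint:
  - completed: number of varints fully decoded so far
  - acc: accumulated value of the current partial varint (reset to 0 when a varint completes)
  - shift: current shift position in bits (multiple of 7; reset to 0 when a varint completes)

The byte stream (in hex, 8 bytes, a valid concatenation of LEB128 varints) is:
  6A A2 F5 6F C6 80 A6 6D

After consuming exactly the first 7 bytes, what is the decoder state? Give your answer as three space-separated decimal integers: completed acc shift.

Answer: 2 622662 21

Derivation:
byte[0]=0x6A cont=0 payload=0x6A: varint #1 complete (value=106); reset -> completed=1 acc=0 shift=0
byte[1]=0xA2 cont=1 payload=0x22: acc |= 34<<0 -> completed=1 acc=34 shift=7
byte[2]=0xF5 cont=1 payload=0x75: acc |= 117<<7 -> completed=1 acc=15010 shift=14
byte[3]=0x6F cont=0 payload=0x6F: varint #2 complete (value=1833634); reset -> completed=2 acc=0 shift=0
byte[4]=0xC6 cont=1 payload=0x46: acc |= 70<<0 -> completed=2 acc=70 shift=7
byte[5]=0x80 cont=1 payload=0x00: acc |= 0<<7 -> completed=2 acc=70 shift=14
byte[6]=0xA6 cont=1 payload=0x26: acc |= 38<<14 -> completed=2 acc=622662 shift=21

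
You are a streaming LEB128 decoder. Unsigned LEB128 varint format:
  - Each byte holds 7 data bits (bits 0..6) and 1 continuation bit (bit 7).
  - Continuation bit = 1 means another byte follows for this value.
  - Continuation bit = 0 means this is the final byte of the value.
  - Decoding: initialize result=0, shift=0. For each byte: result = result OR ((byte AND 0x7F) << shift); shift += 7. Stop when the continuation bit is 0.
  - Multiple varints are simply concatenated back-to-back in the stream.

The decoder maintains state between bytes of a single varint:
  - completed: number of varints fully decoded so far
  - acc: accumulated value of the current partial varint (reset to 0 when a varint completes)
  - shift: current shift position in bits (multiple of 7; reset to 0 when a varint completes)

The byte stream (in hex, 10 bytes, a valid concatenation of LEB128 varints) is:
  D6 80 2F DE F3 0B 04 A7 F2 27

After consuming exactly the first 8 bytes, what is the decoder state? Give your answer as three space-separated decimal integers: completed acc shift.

byte[0]=0xD6 cont=1 payload=0x56: acc |= 86<<0 -> completed=0 acc=86 shift=7
byte[1]=0x80 cont=1 payload=0x00: acc |= 0<<7 -> completed=0 acc=86 shift=14
byte[2]=0x2F cont=0 payload=0x2F: varint #1 complete (value=770134); reset -> completed=1 acc=0 shift=0
byte[3]=0xDE cont=1 payload=0x5E: acc |= 94<<0 -> completed=1 acc=94 shift=7
byte[4]=0xF3 cont=1 payload=0x73: acc |= 115<<7 -> completed=1 acc=14814 shift=14
byte[5]=0x0B cont=0 payload=0x0B: varint #2 complete (value=195038); reset -> completed=2 acc=0 shift=0
byte[6]=0x04 cont=0 payload=0x04: varint #3 complete (value=4); reset -> completed=3 acc=0 shift=0
byte[7]=0xA7 cont=1 payload=0x27: acc |= 39<<0 -> completed=3 acc=39 shift=7

Answer: 3 39 7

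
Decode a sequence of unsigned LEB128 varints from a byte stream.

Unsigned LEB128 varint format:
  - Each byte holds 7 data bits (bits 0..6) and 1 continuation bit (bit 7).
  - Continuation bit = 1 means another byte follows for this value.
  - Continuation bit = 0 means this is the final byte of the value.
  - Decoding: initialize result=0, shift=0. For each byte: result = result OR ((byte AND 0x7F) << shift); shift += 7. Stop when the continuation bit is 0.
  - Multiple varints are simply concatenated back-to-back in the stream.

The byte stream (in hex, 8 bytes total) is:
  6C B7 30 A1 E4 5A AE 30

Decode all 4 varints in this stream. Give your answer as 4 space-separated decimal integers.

Answer: 108 6199 1487393 6190

Derivation:
  byte[0]=0x6C cont=0 payload=0x6C=108: acc |= 108<<0 -> acc=108 shift=7 [end]
Varint 1: bytes[0:1] = 6C -> value 108 (1 byte(s))
  byte[1]=0xB7 cont=1 payload=0x37=55: acc |= 55<<0 -> acc=55 shift=7
  byte[2]=0x30 cont=0 payload=0x30=48: acc |= 48<<7 -> acc=6199 shift=14 [end]
Varint 2: bytes[1:3] = B7 30 -> value 6199 (2 byte(s))
  byte[3]=0xA1 cont=1 payload=0x21=33: acc |= 33<<0 -> acc=33 shift=7
  byte[4]=0xE4 cont=1 payload=0x64=100: acc |= 100<<7 -> acc=12833 shift=14
  byte[5]=0x5A cont=0 payload=0x5A=90: acc |= 90<<14 -> acc=1487393 shift=21 [end]
Varint 3: bytes[3:6] = A1 E4 5A -> value 1487393 (3 byte(s))
  byte[6]=0xAE cont=1 payload=0x2E=46: acc |= 46<<0 -> acc=46 shift=7
  byte[7]=0x30 cont=0 payload=0x30=48: acc |= 48<<7 -> acc=6190 shift=14 [end]
Varint 4: bytes[6:8] = AE 30 -> value 6190 (2 byte(s))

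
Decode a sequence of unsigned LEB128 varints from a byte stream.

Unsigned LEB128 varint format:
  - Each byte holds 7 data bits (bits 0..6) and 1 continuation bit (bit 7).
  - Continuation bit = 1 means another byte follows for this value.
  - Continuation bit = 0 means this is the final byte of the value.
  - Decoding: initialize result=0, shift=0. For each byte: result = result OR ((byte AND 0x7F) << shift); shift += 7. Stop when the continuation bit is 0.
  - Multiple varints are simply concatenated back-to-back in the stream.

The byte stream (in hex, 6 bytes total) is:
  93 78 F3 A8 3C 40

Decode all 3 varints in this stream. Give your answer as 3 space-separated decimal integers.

  byte[0]=0x93 cont=1 payload=0x13=19: acc |= 19<<0 -> acc=19 shift=7
  byte[1]=0x78 cont=0 payload=0x78=120: acc |= 120<<7 -> acc=15379 shift=14 [end]
Varint 1: bytes[0:2] = 93 78 -> value 15379 (2 byte(s))
  byte[2]=0xF3 cont=1 payload=0x73=115: acc |= 115<<0 -> acc=115 shift=7
  byte[3]=0xA8 cont=1 payload=0x28=40: acc |= 40<<7 -> acc=5235 shift=14
  byte[4]=0x3C cont=0 payload=0x3C=60: acc |= 60<<14 -> acc=988275 shift=21 [end]
Varint 2: bytes[2:5] = F3 A8 3C -> value 988275 (3 byte(s))
  byte[5]=0x40 cont=0 payload=0x40=64: acc |= 64<<0 -> acc=64 shift=7 [end]
Varint 3: bytes[5:6] = 40 -> value 64 (1 byte(s))

Answer: 15379 988275 64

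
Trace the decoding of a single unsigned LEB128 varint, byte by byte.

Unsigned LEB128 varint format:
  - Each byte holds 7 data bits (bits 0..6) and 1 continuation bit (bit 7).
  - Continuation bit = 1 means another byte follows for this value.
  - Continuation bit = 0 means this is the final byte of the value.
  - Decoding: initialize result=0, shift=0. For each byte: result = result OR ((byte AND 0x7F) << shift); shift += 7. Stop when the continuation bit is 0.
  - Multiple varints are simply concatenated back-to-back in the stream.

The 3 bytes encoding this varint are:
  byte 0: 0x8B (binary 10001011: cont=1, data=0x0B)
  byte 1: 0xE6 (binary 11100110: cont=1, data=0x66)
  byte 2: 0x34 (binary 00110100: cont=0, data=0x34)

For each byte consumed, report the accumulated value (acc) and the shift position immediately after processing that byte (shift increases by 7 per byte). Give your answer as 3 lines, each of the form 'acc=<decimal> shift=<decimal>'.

Answer: acc=11 shift=7
acc=13067 shift=14
acc=865035 shift=21

Derivation:
byte 0=0x8B: payload=0x0B=11, contrib = 11<<0 = 11; acc -> 11, shift -> 7
byte 1=0xE6: payload=0x66=102, contrib = 102<<7 = 13056; acc -> 13067, shift -> 14
byte 2=0x34: payload=0x34=52, contrib = 52<<14 = 851968; acc -> 865035, shift -> 21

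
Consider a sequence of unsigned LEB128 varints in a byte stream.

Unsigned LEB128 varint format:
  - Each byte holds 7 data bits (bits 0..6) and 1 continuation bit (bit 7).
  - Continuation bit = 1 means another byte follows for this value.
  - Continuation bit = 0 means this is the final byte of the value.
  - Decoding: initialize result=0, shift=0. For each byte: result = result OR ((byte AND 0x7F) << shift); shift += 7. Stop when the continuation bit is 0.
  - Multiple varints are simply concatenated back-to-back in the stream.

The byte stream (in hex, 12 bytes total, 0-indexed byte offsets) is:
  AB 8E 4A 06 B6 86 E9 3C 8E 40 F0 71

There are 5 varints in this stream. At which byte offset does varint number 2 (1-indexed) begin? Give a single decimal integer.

  byte[0]=0xAB cont=1 payload=0x2B=43: acc |= 43<<0 -> acc=43 shift=7
  byte[1]=0x8E cont=1 payload=0x0E=14: acc |= 14<<7 -> acc=1835 shift=14
  byte[2]=0x4A cont=0 payload=0x4A=74: acc |= 74<<14 -> acc=1214251 shift=21 [end]
Varint 1: bytes[0:3] = AB 8E 4A -> value 1214251 (3 byte(s))
  byte[3]=0x06 cont=0 payload=0x06=6: acc |= 6<<0 -> acc=6 shift=7 [end]
Varint 2: bytes[3:4] = 06 -> value 6 (1 byte(s))
  byte[4]=0xB6 cont=1 payload=0x36=54: acc |= 54<<0 -> acc=54 shift=7
  byte[5]=0x86 cont=1 payload=0x06=6: acc |= 6<<7 -> acc=822 shift=14
  byte[6]=0xE9 cont=1 payload=0x69=105: acc |= 105<<14 -> acc=1721142 shift=21
  byte[7]=0x3C cont=0 payload=0x3C=60: acc |= 60<<21 -> acc=127550262 shift=28 [end]
Varint 3: bytes[4:8] = B6 86 E9 3C -> value 127550262 (4 byte(s))
  byte[8]=0x8E cont=1 payload=0x0E=14: acc |= 14<<0 -> acc=14 shift=7
  byte[9]=0x40 cont=0 payload=0x40=64: acc |= 64<<7 -> acc=8206 shift=14 [end]
Varint 4: bytes[8:10] = 8E 40 -> value 8206 (2 byte(s))
  byte[10]=0xF0 cont=1 payload=0x70=112: acc |= 112<<0 -> acc=112 shift=7
  byte[11]=0x71 cont=0 payload=0x71=113: acc |= 113<<7 -> acc=14576 shift=14 [end]
Varint 5: bytes[10:12] = F0 71 -> value 14576 (2 byte(s))

Answer: 3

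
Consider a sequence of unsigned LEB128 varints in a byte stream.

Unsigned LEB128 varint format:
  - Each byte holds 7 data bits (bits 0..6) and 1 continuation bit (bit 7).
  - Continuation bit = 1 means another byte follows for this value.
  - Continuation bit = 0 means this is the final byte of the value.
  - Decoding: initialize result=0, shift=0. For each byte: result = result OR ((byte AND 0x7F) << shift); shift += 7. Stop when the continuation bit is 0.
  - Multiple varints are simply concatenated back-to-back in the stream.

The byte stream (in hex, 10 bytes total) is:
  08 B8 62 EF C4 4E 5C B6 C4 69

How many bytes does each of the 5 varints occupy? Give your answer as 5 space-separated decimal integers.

  byte[0]=0x08 cont=0 payload=0x08=8: acc |= 8<<0 -> acc=8 shift=7 [end]
Varint 1: bytes[0:1] = 08 -> value 8 (1 byte(s))
  byte[1]=0xB8 cont=1 payload=0x38=56: acc |= 56<<0 -> acc=56 shift=7
  byte[2]=0x62 cont=0 payload=0x62=98: acc |= 98<<7 -> acc=12600 shift=14 [end]
Varint 2: bytes[1:3] = B8 62 -> value 12600 (2 byte(s))
  byte[3]=0xEF cont=1 payload=0x6F=111: acc |= 111<<0 -> acc=111 shift=7
  byte[4]=0xC4 cont=1 payload=0x44=68: acc |= 68<<7 -> acc=8815 shift=14
  byte[5]=0x4E cont=0 payload=0x4E=78: acc |= 78<<14 -> acc=1286767 shift=21 [end]
Varint 3: bytes[3:6] = EF C4 4E -> value 1286767 (3 byte(s))
  byte[6]=0x5C cont=0 payload=0x5C=92: acc |= 92<<0 -> acc=92 shift=7 [end]
Varint 4: bytes[6:7] = 5C -> value 92 (1 byte(s))
  byte[7]=0xB6 cont=1 payload=0x36=54: acc |= 54<<0 -> acc=54 shift=7
  byte[8]=0xC4 cont=1 payload=0x44=68: acc |= 68<<7 -> acc=8758 shift=14
  byte[9]=0x69 cont=0 payload=0x69=105: acc |= 105<<14 -> acc=1729078 shift=21 [end]
Varint 5: bytes[7:10] = B6 C4 69 -> value 1729078 (3 byte(s))

Answer: 1 2 3 1 3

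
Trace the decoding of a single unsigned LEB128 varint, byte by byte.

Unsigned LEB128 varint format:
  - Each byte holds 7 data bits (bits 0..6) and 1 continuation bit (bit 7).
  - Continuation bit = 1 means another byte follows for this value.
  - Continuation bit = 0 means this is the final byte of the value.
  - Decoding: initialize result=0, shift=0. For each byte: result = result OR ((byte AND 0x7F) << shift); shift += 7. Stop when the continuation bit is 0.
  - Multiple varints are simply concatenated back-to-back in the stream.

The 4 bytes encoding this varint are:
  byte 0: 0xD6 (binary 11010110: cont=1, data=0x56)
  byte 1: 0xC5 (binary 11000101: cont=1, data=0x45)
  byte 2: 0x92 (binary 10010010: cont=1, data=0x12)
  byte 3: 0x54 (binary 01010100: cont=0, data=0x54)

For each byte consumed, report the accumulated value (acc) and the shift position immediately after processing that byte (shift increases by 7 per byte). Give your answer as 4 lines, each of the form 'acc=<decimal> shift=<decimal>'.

Answer: acc=86 shift=7
acc=8918 shift=14
acc=303830 shift=21
acc=176464598 shift=28

Derivation:
byte 0=0xD6: payload=0x56=86, contrib = 86<<0 = 86; acc -> 86, shift -> 7
byte 1=0xC5: payload=0x45=69, contrib = 69<<7 = 8832; acc -> 8918, shift -> 14
byte 2=0x92: payload=0x12=18, contrib = 18<<14 = 294912; acc -> 303830, shift -> 21
byte 3=0x54: payload=0x54=84, contrib = 84<<21 = 176160768; acc -> 176464598, shift -> 28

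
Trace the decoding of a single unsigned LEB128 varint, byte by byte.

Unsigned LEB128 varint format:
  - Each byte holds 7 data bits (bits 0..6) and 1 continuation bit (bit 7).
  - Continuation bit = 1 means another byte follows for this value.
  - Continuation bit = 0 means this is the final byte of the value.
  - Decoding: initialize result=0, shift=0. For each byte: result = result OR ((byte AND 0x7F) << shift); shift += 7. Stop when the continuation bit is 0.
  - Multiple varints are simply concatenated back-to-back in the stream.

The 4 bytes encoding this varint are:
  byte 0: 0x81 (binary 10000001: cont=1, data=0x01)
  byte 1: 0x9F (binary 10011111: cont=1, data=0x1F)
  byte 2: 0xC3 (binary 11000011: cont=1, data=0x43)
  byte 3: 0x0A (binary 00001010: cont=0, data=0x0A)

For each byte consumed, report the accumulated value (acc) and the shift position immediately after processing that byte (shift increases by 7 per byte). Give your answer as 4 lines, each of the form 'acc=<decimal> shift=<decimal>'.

byte 0=0x81: payload=0x01=1, contrib = 1<<0 = 1; acc -> 1, shift -> 7
byte 1=0x9F: payload=0x1F=31, contrib = 31<<7 = 3968; acc -> 3969, shift -> 14
byte 2=0xC3: payload=0x43=67, contrib = 67<<14 = 1097728; acc -> 1101697, shift -> 21
byte 3=0x0A: payload=0x0A=10, contrib = 10<<21 = 20971520; acc -> 22073217, shift -> 28

Answer: acc=1 shift=7
acc=3969 shift=14
acc=1101697 shift=21
acc=22073217 shift=28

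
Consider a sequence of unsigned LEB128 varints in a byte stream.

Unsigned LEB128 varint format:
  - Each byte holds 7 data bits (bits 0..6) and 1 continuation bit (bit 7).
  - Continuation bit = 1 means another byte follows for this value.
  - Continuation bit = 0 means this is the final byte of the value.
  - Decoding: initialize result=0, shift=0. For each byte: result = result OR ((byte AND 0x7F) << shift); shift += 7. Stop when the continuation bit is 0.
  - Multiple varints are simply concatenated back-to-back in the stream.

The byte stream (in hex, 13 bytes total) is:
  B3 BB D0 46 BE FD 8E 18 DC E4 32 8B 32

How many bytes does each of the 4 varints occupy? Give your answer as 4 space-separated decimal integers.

  byte[0]=0xB3 cont=1 payload=0x33=51: acc |= 51<<0 -> acc=51 shift=7
  byte[1]=0xBB cont=1 payload=0x3B=59: acc |= 59<<7 -> acc=7603 shift=14
  byte[2]=0xD0 cont=1 payload=0x50=80: acc |= 80<<14 -> acc=1318323 shift=21
  byte[3]=0x46 cont=0 payload=0x46=70: acc |= 70<<21 -> acc=148118963 shift=28 [end]
Varint 1: bytes[0:4] = B3 BB D0 46 -> value 148118963 (4 byte(s))
  byte[4]=0xBE cont=1 payload=0x3E=62: acc |= 62<<0 -> acc=62 shift=7
  byte[5]=0xFD cont=1 payload=0x7D=125: acc |= 125<<7 -> acc=16062 shift=14
  byte[6]=0x8E cont=1 payload=0x0E=14: acc |= 14<<14 -> acc=245438 shift=21
  byte[7]=0x18 cont=0 payload=0x18=24: acc |= 24<<21 -> acc=50577086 shift=28 [end]
Varint 2: bytes[4:8] = BE FD 8E 18 -> value 50577086 (4 byte(s))
  byte[8]=0xDC cont=1 payload=0x5C=92: acc |= 92<<0 -> acc=92 shift=7
  byte[9]=0xE4 cont=1 payload=0x64=100: acc |= 100<<7 -> acc=12892 shift=14
  byte[10]=0x32 cont=0 payload=0x32=50: acc |= 50<<14 -> acc=832092 shift=21 [end]
Varint 3: bytes[8:11] = DC E4 32 -> value 832092 (3 byte(s))
  byte[11]=0x8B cont=1 payload=0x0B=11: acc |= 11<<0 -> acc=11 shift=7
  byte[12]=0x32 cont=0 payload=0x32=50: acc |= 50<<7 -> acc=6411 shift=14 [end]
Varint 4: bytes[11:13] = 8B 32 -> value 6411 (2 byte(s))

Answer: 4 4 3 2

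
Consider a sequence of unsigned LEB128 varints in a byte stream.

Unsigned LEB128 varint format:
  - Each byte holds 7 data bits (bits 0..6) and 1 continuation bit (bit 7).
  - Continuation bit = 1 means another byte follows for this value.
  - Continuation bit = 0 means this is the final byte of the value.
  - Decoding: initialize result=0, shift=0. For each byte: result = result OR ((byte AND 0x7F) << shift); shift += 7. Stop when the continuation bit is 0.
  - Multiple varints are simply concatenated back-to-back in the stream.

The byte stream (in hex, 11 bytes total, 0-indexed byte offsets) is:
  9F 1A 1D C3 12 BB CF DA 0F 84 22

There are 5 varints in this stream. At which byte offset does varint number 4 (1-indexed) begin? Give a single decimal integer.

Answer: 5

Derivation:
  byte[0]=0x9F cont=1 payload=0x1F=31: acc |= 31<<0 -> acc=31 shift=7
  byte[1]=0x1A cont=0 payload=0x1A=26: acc |= 26<<7 -> acc=3359 shift=14 [end]
Varint 1: bytes[0:2] = 9F 1A -> value 3359 (2 byte(s))
  byte[2]=0x1D cont=0 payload=0x1D=29: acc |= 29<<0 -> acc=29 shift=7 [end]
Varint 2: bytes[2:3] = 1D -> value 29 (1 byte(s))
  byte[3]=0xC3 cont=1 payload=0x43=67: acc |= 67<<0 -> acc=67 shift=7
  byte[4]=0x12 cont=0 payload=0x12=18: acc |= 18<<7 -> acc=2371 shift=14 [end]
Varint 3: bytes[3:5] = C3 12 -> value 2371 (2 byte(s))
  byte[5]=0xBB cont=1 payload=0x3B=59: acc |= 59<<0 -> acc=59 shift=7
  byte[6]=0xCF cont=1 payload=0x4F=79: acc |= 79<<7 -> acc=10171 shift=14
  byte[7]=0xDA cont=1 payload=0x5A=90: acc |= 90<<14 -> acc=1484731 shift=21
  byte[8]=0x0F cont=0 payload=0x0F=15: acc |= 15<<21 -> acc=32942011 shift=28 [end]
Varint 4: bytes[5:9] = BB CF DA 0F -> value 32942011 (4 byte(s))
  byte[9]=0x84 cont=1 payload=0x04=4: acc |= 4<<0 -> acc=4 shift=7
  byte[10]=0x22 cont=0 payload=0x22=34: acc |= 34<<7 -> acc=4356 shift=14 [end]
Varint 5: bytes[9:11] = 84 22 -> value 4356 (2 byte(s))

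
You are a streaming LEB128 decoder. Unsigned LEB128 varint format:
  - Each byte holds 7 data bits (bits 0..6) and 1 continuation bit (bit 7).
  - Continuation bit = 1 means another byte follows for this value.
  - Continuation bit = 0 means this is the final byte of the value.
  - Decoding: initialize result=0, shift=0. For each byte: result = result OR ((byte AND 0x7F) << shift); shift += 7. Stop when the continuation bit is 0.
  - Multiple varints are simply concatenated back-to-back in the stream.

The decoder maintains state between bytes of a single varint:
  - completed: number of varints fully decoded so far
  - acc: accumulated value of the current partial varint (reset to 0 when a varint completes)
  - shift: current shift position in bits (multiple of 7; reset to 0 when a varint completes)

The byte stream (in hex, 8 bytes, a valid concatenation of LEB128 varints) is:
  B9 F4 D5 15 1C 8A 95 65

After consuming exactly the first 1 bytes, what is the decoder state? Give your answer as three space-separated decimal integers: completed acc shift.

Answer: 0 57 7

Derivation:
byte[0]=0xB9 cont=1 payload=0x39: acc |= 57<<0 -> completed=0 acc=57 shift=7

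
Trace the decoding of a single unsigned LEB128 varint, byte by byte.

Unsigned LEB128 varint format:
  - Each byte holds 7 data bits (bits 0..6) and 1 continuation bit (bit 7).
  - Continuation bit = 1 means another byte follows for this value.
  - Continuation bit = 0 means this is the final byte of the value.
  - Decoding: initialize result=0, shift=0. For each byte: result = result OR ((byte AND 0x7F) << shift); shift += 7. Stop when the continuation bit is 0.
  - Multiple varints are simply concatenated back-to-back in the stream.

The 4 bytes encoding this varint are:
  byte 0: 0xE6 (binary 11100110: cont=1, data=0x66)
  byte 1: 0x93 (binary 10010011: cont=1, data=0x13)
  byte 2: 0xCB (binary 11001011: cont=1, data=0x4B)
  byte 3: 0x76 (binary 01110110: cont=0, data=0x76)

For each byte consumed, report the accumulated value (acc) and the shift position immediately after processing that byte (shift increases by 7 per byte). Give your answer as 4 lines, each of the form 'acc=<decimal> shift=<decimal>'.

byte 0=0xE6: payload=0x66=102, contrib = 102<<0 = 102; acc -> 102, shift -> 7
byte 1=0x93: payload=0x13=19, contrib = 19<<7 = 2432; acc -> 2534, shift -> 14
byte 2=0xCB: payload=0x4B=75, contrib = 75<<14 = 1228800; acc -> 1231334, shift -> 21
byte 3=0x76: payload=0x76=118, contrib = 118<<21 = 247463936; acc -> 248695270, shift -> 28

Answer: acc=102 shift=7
acc=2534 shift=14
acc=1231334 shift=21
acc=248695270 shift=28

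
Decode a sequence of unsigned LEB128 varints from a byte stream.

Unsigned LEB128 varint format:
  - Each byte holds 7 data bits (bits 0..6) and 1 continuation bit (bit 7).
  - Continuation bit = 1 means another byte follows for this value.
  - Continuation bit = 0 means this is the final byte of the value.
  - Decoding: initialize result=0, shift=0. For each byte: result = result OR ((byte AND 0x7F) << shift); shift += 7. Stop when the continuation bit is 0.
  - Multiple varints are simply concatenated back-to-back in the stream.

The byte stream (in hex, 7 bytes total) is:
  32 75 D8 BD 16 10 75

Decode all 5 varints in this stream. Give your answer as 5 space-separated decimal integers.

  byte[0]=0x32 cont=0 payload=0x32=50: acc |= 50<<0 -> acc=50 shift=7 [end]
Varint 1: bytes[0:1] = 32 -> value 50 (1 byte(s))
  byte[1]=0x75 cont=0 payload=0x75=117: acc |= 117<<0 -> acc=117 shift=7 [end]
Varint 2: bytes[1:2] = 75 -> value 117 (1 byte(s))
  byte[2]=0xD8 cont=1 payload=0x58=88: acc |= 88<<0 -> acc=88 shift=7
  byte[3]=0xBD cont=1 payload=0x3D=61: acc |= 61<<7 -> acc=7896 shift=14
  byte[4]=0x16 cont=0 payload=0x16=22: acc |= 22<<14 -> acc=368344 shift=21 [end]
Varint 3: bytes[2:5] = D8 BD 16 -> value 368344 (3 byte(s))
  byte[5]=0x10 cont=0 payload=0x10=16: acc |= 16<<0 -> acc=16 shift=7 [end]
Varint 4: bytes[5:6] = 10 -> value 16 (1 byte(s))
  byte[6]=0x75 cont=0 payload=0x75=117: acc |= 117<<0 -> acc=117 shift=7 [end]
Varint 5: bytes[6:7] = 75 -> value 117 (1 byte(s))

Answer: 50 117 368344 16 117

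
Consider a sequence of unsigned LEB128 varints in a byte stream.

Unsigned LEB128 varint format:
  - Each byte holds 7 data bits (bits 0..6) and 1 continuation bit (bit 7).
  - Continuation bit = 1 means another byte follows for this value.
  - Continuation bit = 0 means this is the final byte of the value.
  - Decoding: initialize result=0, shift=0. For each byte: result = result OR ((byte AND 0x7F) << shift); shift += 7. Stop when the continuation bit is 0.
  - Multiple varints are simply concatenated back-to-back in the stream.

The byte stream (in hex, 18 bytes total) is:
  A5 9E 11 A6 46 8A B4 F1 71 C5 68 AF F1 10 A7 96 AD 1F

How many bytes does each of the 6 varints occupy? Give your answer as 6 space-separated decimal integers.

  byte[0]=0xA5 cont=1 payload=0x25=37: acc |= 37<<0 -> acc=37 shift=7
  byte[1]=0x9E cont=1 payload=0x1E=30: acc |= 30<<7 -> acc=3877 shift=14
  byte[2]=0x11 cont=0 payload=0x11=17: acc |= 17<<14 -> acc=282405 shift=21 [end]
Varint 1: bytes[0:3] = A5 9E 11 -> value 282405 (3 byte(s))
  byte[3]=0xA6 cont=1 payload=0x26=38: acc |= 38<<0 -> acc=38 shift=7
  byte[4]=0x46 cont=0 payload=0x46=70: acc |= 70<<7 -> acc=8998 shift=14 [end]
Varint 2: bytes[3:5] = A6 46 -> value 8998 (2 byte(s))
  byte[5]=0x8A cont=1 payload=0x0A=10: acc |= 10<<0 -> acc=10 shift=7
  byte[6]=0xB4 cont=1 payload=0x34=52: acc |= 52<<7 -> acc=6666 shift=14
  byte[7]=0xF1 cont=1 payload=0x71=113: acc |= 113<<14 -> acc=1858058 shift=21
  byte[8]=0x71 cont=0 payload=0x71=113: acc |= 113<<21 -> acc=238836234 shift=28 [end]
Varint 3: bytes[5:9] = 8A B4 F1 71 -> value 238836234 (4 byte(s))
  byte[9]=0xC5 cont=1 payload=0x45=69: acc |= 69<<0 -> acc=69 shift=7
  byte[10]=0x68 cont=0 payload=0x68=104: acc |= 104<<7 -> acc=13381 shift=14 [end]
Varint 4: bytes[9:11] = C5 68 -> value 13381 (2 byte(s))
  byte[11]=0xAF cont=1 payload=0x2F=47: acc |= 47<<0 -> acc=47 shift=7
  byte[12]=0xF1 cont=1 payload=0x71=113: acc |= 113<<7 -> acc=14511 shift=14
  byte[13]=0x10 cont=0 payload=0x10=16: acc |= 16<<14 -> acc=276655 shift=21 [end]
Varint 5: bytes[11:14] = AF F1 10 -> value 276655 (3 byte(s))
  byte[14]=0xA7 cont=1 payload=0x27=39: acc |= 39<<0 -> acc=39 shift=7
  byte[15]=0x96 cont=1 payload=0x16=22: acc |= 22<<7 -> acc=2855 shift=14
  byte[16]=0xAD cont=1 payload=0x2D=45: acc |= 45<<14 -> acc=740135 shift=21
  byte[17]=0x1F cont=0 payload=0x1F=31: acc |= 31<<21 -> acc=65751847 shift=28 [end]
Varint 6: bytes[14:18] = A7 96 AD 1F -> value 65751847 (4 byte(s))

Answer: 3 2 4 2 3 4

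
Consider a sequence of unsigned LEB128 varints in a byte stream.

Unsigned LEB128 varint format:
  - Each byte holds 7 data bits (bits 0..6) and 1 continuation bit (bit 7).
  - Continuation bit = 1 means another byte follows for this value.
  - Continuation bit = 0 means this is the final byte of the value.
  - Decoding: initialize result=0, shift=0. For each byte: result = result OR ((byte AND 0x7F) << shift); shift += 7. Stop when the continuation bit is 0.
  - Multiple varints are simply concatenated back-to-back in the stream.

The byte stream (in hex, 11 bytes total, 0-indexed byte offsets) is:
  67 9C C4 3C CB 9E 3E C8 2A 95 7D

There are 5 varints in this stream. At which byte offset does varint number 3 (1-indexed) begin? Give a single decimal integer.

Answer: 4

Derivation:
  byte[0]=0x67 cont=0 payload=0x67=103: acc |= 103<<0 -> acc=103 shift=7 [end]
Varint 1: bytes[0:1] = 67 -> value 103 (1 byte(s))
  byte[1]=0x9C cont=1 payload=0x1C=28: acc |= 28<<0 -> acc=28 shift=7
  byte[2]=0xC4 cont=1 payload=0x44=68: acc |= 68<<7 -> acc=8732 shift=14
  byte[3]=0x3C cont=0 payload=0x3C=60: acc |= 60<<14 -> acc=991772 shift=21 [end]
Varint 2: bytes[1:4] = 9C C4 3C -> value 991772 (3 byte(s))
  byte[4]=0xCB cont=1 payload=0x4B=75: acc |= 75<<0 -> acc=75 shift=7
  byte[5]=0x9E cont=1 payload=0x1E=30: acc |= 30<<7 -> acc=3915 shift=14
  byte[6]=0x3E cont=0 payload=0x3E=62: acc |= 62<<14 -> acc=1019723 shift=21 [end]
Varint 3: bytes[4:7] = CB 9E 3E -> value 1019723 (3 byte(s))
  byte[7]=0xC8 cont=1 payload=0x48=72: acc |= 72<<0 -> acc=72 shift=7
  byte[8]=0x2A cont=0 payload=0x2A=42: acc |= 42<<7 -> acc=5448 shift=14 [end]
Varint 4: bytes[7:9] = C8 2A -> value 5448 (2 byte(s))
  byte[9]=0x95 cont=1 payload=0x15=21: acc |= 21<<0 -> acc=21 shift=7
  byte[10]=0x7D cont=0 payload=0x7D=125: acc |= 125<<7 -> acc=16021 shift=14 [end]
Varint 5: bytes[9:11] = 95 7D -> value 16021 (2 byte(s))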